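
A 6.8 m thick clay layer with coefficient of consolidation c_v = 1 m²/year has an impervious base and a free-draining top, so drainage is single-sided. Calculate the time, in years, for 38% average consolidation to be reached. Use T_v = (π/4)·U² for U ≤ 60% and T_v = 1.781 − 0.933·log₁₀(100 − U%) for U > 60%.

t ≈ 5.24 years

Drainage path length: H_d = H = 6.8 m (single drainage).
U ≤ 60%: T_v = (π/4)·U² = (π/4)×0.38² = 0.11341.
t = T_v·H_d²/c_v = 0.11341×6.8²/1 = 5.244 years.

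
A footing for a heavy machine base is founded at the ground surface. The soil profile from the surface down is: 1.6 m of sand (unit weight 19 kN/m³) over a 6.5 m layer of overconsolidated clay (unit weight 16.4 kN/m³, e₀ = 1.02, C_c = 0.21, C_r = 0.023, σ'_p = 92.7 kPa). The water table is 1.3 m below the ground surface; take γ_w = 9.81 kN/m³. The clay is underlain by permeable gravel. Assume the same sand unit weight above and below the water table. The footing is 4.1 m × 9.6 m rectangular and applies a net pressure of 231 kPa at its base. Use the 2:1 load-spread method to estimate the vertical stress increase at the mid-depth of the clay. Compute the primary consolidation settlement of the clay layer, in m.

Mid-depth of clay below the ground surface: z = 1.6 + 6.5/2 = 4.85 m.
Total vertical stress at mid-clay: σ_v = 19×1.6 + 16.4×3.25 = 83.7 kPa.
Pore pressure: u = 9.81×(4.85 − 1.3) = 34.825 kPa.
Initial effective stress: σ'_0 = σ_v − u = 83.7 − 34.825 = 48.875 kPa.
Stress increase at mid-clay by the 2:1 spreading method:
Δσ = qBL/((B+z)(L+z)) = 231×4.1×9.6/((4.1+4.85)(9.6+4.85)) = 70.303 kPa
Final effective stress: σ'_f = 48.875 + 70.303 = 119.18 kPa.
σ'_f = 119.18 > σ'_p = 92.7 kPa, so the stress path crosses the preconsolidation pressure — recompression up to σ'_p, then virgin compression beyond:
S_c = H/(1+e₀)·[C_r·log₁₀(σ'_p/σ'_0) + C_c·log₁₀(σ'_f/σ'_p)]
    = 6.5/2.02 × [0.023×log₁₀(92.7/48.875) + 0.21×log₁₀(119.18/92.7)]
    = 3.2178 × [0.0063938 + 0.022916] = 0.09431 m

S_c ≈ 0.0943 m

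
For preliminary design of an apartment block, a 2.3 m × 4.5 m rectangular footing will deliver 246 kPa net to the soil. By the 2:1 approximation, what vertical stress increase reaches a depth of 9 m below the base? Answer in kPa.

By the 2:1 method the load spreads at 1 horizontal : 2 vertical, so at depth z the loaded area has grown by z in each plan dimension:
Δσ = qBL/((B+z)(L+z)) = 246×2.3×4.5/((2.3+9)(4.5+9)) = 16.69 kPa

Δσ_z ≈ 16.7 kPa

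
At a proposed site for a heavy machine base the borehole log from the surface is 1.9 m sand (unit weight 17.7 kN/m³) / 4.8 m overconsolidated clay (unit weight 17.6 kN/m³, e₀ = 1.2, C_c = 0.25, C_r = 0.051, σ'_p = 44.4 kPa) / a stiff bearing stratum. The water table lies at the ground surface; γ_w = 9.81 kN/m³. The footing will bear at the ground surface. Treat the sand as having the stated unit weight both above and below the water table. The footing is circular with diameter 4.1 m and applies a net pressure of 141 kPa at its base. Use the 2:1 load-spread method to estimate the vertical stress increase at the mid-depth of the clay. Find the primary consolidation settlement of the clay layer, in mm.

S_c ≈ 112 mm

Mid-depth of clay below the ground surface: z = 1.9 + 4.8/2 = 4.3 m.
Total vertical stress at mid-clay: σ_v = 17.7×1.9 + 17.6×2.4 = 75.87 kPa.
Pore pressure: u = 9.81×(4.3 − 0) = 42.183 kPa.
Initial effective stress: σ'_0 = σ_v − u = 75.87 − 42.183 = 33.687 kPa.
Stress increase at mid-clay by the 2:1 spreading method:
Δσ ≈ qD²/(D+z)² = 141×4.1²/(4.1+4.3)² = 33.591 kPa
Final effective stress: σ'_f = 33.687 + 33.591 = 67.278 kPa.
σ'_f = 67.278 > σ'_p = 44.4 kPa, so the stress path crosses the preconsolidation pressure — recompression up to σ'_p, then virgin compression beyond:
S_c = H/(1+e₀)·[C_r·log₁₀(σ'_p/σ'_0) + C_c·log₁₀(σ'_f/σ'_p)]
    = 4.8/2.2 × [0.051×log₁₀(44.4/33.687) + 0.25×log₁₀(67.278/44.4)]
    = 2.1818 × [0.006116 + 0.045123] = 0.1118 m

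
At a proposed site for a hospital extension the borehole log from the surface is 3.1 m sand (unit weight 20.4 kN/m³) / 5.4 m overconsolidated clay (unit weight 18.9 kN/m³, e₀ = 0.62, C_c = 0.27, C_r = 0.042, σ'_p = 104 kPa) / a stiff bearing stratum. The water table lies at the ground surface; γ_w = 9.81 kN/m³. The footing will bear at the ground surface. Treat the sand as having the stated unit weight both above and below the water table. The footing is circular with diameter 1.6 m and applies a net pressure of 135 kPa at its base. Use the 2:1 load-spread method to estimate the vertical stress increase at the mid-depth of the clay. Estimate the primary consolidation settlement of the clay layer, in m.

Mid-depth of clay below the ground surface: z = 3.1 + 5.4/2 = 5.8 m.
Total vertical stress at mid-clay: σ_v = 20.4×3.1 + 18.9×2.7 = 114.27 kPa.
Pore pressure: u = 9.81×(5.8 − 0) = 56.898 kPa.
Initial effective stress: σ'_0 = σ_v − u = 114.27 − 56.898 = 57.372 kPa.
Stress increase at mid-clay by the 2:1 spreading method:
Δσ ≈ qD²/(D+z)² = 135×1.6²/(1.6+5.8)² = 6.3112 kPa
Final effective stress: σ'_f = 57.372 + 6.3112 = 63.683 kPa.
σ'_f = 63.683 ≤ σ'_p = 104 kPa, so the clay remains overconsolidated and only the recompression index applies:
S_c = C_r·H/(1+e₀)·log₁₀(σ'_f/σ'_0) = 0.042×5.4/1.62×log₁₀(63.683/57.372)
    = 0.14 × 0.045324 = 0.006345 m

S_c ≈ 0.00635 m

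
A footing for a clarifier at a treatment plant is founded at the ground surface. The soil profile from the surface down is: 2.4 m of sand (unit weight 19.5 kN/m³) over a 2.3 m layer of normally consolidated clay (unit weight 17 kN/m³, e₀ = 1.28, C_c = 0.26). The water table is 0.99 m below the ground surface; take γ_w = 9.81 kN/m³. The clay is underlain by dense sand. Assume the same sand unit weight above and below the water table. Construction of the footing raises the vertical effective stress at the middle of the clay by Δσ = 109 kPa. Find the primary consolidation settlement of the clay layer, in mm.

S_c ≈ 147 mm

Mid-depth of clay below the ground surface: z = 2.4 + 2.3/2 = 3.55 m.
Total vertical stress at mid-clay: σ_v = 19.5×2.4 + 17×1.15 = 66.35 kPa.
Pore pressure: u = 9.81×(3.55 − 0.99) = 25.114 kPa.
Initial effective stress: σ'_0 = σ_v − u = 66.35 − 25.114 = 41.236 kPa.
Final effective stress: σ'_f = σ'_0 + Δσ = 41.236 + 109 = 150.24 kPa.
Normally consolidated clay, so the full stress increment lies on the virgin compression line:
S_c = C_c·H/(1+e₀)·log₁₀(σ'_f/σ'_0) = 0.26×2.3/(1+1.28)×log₁₀(150.24/41.236)
    = 0.26228 × 0.56151 = 0.1473 m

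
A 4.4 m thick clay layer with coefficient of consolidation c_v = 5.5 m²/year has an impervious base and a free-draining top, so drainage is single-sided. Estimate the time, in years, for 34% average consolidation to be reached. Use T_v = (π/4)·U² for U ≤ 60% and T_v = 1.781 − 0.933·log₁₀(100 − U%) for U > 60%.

t ≈ 0.32 years

Drainage path length: H_d = H = 4.4 m (single drainage).
U ≤ 60%: T_v = (π/4)·U² = (π/4)×0.34² = 0.090792.
t = T_v·H_d²/c_v = 0.090792×4.4²/5.5 = 0.3196 years.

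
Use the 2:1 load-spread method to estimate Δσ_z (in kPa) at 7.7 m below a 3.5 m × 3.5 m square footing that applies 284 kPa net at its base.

By the 2:1 method the load spreads at 1 horizontal : 2 vertical, so at depth z the loaded area has grown by z in each plan dimension:
Δσ = qBL/((B+z)(L+z)) = 284×3.5×3.5/((3.5+7.7)(3.5+7.7)) = 27.734 kPa

Δσ_z ≈ 27.7 kPa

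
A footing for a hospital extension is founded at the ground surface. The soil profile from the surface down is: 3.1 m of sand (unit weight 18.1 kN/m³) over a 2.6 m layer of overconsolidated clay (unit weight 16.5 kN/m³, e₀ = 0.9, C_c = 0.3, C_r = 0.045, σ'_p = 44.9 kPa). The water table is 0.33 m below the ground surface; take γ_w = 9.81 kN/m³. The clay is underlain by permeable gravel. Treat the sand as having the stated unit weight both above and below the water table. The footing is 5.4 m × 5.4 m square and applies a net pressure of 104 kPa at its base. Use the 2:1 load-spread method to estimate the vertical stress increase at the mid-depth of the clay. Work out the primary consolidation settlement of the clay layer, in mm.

Mid-depth of clay below the ground surface: z = 3.1 + 2.6/2 = 4.4 m.
Total vertical stress at mid-clay: σ_v = 18.1×3.1 + 16.5×1.3 = 77.56 kPa.
Pore pressure: u = 9.81×(4.4 − 0.33) = 39.927 kPa.
Initial effective stress: σ'_0 = σ_v − u = 77.56 − 39.927 = 37.633 kPa.
Stress increase at mid-clay by the 2:1 spreading method:
Δσ = qBL/((B+z)(L+z)) = 104×5.4×5.4/((5.4+4.4)(5.4+4.4)) = 31.577 kPa
Final effective stress: σ'_f = 37.633 + 31.577 = 69.21 kPa.
σ'_f = 69.21 > σ'_p = 44.9 kPa, so the stress path crosses the preconsolidation pressure — recompression up to σ'_p, then virgin compression beyond:
S_c = H/(1+e₀)·[C_r·log₁₀(σ'_p/σ'_0) + C_c·log₁₀(σ'_f/σ'_p)]
    = 2.6/1.9 × [0.045×log₁₀(44.9/37.633) + 0.3×log₁₀(69.21/44.9)]
    = 1.3684 × [0.0034505 + 0.056377] = 0.08187 m

S_c ≈ 81.9 mm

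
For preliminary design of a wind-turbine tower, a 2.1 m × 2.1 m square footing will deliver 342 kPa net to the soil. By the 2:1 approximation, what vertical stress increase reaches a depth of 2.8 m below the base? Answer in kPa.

Δσ_z ≈ 62.8 kPa

By the 2:1 method the load spreads at 1 horizontal : 2 vertical, so at depth z the loaded area has grown by z in each plan dimension:
Δσ = qBL/((B+z)(L+z)) = 342×2.1×2.1/((2.1+2.8)(2.1+2.8)) = 62.816 kPa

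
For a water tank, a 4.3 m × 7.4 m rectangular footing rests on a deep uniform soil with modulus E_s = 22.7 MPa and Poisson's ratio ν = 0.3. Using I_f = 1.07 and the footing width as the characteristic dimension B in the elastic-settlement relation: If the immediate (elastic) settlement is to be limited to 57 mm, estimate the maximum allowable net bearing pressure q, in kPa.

q ≈ 309 kPa

E_s = 22.7 MPa = 22700 kPa.
S_e = q·B·(1−ν²)/E_s · I_f  ⇒  q = S_e·E_s / (B·(1−ν²)·I_f).
q = 0.057 × 22700 / (4.3 × 0.91 × 1.07) = 309 kPa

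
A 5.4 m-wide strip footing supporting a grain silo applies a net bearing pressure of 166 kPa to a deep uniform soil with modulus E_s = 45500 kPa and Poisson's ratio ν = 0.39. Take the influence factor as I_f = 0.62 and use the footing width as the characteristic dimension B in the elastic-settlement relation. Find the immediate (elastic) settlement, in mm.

S_e ≈ 10.4 mm

Immediate (elastic) settlement: S_e = q·B·(1−ν²)/E_s · I_f.
S_e = 166 × 5.4 × (1 − 0.39²) / 45500 × 0.62
    = 166 × 5.4 × 0.8479 / 45500 × 0.62
    = 0.01036 m = 10.36 mm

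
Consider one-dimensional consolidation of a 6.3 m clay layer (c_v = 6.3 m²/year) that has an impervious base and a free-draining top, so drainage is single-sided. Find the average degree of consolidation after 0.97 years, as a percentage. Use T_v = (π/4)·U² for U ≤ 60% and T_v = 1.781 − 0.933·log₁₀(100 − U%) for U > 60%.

U ≈ 44.3 %

Drainage path length: H_d = H = 6.3 m (single drainage).
T_v = c_v·t/H_d² = 6.3×0.97/6.3² = 0.15397.
T_v = 0.15397 corresponds to the U ≤ 60% branch:
U = √(4T_v/π) = 0.4428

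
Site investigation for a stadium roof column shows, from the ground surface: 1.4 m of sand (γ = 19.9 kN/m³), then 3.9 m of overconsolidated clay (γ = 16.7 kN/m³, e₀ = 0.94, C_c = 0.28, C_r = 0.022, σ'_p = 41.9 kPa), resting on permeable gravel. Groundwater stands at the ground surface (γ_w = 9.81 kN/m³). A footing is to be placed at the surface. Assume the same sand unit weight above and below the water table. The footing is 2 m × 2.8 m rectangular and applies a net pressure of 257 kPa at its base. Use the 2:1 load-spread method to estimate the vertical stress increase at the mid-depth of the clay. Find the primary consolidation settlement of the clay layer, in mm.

Mid-depth of clay below the ground surface: z = 1.4 + 3.9/2 = 3.35 m.
Total vertical stress at mid-clay: σ_v = 19.9×1.4 + 16.7×1.95 = 60.425 kPa.
Pore pressure: u = 9.81×(3.35 − 0) = 32.864 kPa.
Initial effective stress: σ'_0 = σ_v − u = 60.425 − 32.864 = 27.561 kPa.
Stress increase at mid-clay by the 2:1 spreading method:
Δσ = qBL/((B+z)(L+z)) = 257×2×2.8/((2+3.35)(2.8+3.35)) = 43.741 kPa
Final effective stress: σ'_f = 27.561 + 43.741 = 71.302 kPa.
σ'_f = 71.302 > σ'_p = 41.9 kPa, so the stress path crosses the preconsolidation pressure — recompression up to σ'_p, then virgin compression beyond:
S_c = H/(1+e₀)·[C_r·log₁₀(σ'_p/σ'_0) + C_c·log₁₀(σ'_f/σ'_p)]
    = 3.9/1.94 × [0.022×log₁₀(41.9/27.561) + 0.28×log₁₀(71.302/41.9)]
    = 2.0103 × [0.0040022 + 0.064649] = 0.138 m

S_c ≈ 138 mm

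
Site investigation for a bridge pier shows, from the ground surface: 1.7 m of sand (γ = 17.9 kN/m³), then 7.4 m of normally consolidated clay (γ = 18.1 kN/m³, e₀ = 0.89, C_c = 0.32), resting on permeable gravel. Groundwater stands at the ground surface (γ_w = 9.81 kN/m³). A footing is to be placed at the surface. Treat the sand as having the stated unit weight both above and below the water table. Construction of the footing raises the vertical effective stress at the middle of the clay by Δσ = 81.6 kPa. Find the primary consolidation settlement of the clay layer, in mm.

Mid-depth of clay below the ground surface: z = 1.7 + 7.4/2 = 5.4 m.
Total vertical stress at mid-clay: σ_v = 17.9×1.7 + 18.1×3.7 = 97.4 kPa.
Pore pressure: u = 9.81×(5.4 − 0) = 52.974 kPa.
Initial effective stress: σ'_0 = σ_v − u = 97.4 − 52.974 = 44.426 kPa.
Final effective stress: σ'_f = σ'_0 + Δσ = 44.426 + 81.6 = 126.03 kPa.
Normally consolidated clay, so the full stress increment lies on the virgin compression line:
S_c = C_c·H/(1+e₀)·log₁₀(σ'_f/σ'_0) = 0.32×7.4/(1+0.89)×log₁₀(126.03/44.426)
    = 1.2529 × 0.45284 = 0.5674 m

S_c ≈ 567 mm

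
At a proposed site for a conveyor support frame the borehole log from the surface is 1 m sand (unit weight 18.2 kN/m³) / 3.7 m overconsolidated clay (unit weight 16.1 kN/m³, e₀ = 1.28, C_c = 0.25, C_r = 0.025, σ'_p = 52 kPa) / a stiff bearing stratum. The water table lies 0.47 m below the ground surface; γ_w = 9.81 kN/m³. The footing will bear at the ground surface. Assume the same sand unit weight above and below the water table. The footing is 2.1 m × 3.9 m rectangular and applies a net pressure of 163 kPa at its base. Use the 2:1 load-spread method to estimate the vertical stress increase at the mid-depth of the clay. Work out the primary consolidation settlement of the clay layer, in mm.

Mid-depth of clay below the ground surface: z = 1 + 3.7/2 = 2.85 m.
Total vertical stress at mid-clay: σ_v = 18.2×1 + 16.1×1.85 = 47.985 kPa.
Pore pressure: u = 9.81×(2.85 − 0.47) = 23.348 kPa.
Initial effective stress: σ'_0 = σ_v − u = 47.985 − 23.348 = 24.637 kPa.
Stress increase at mid-clay by the 2:1 spreading method:
Δσ = qBL/((B+z)(L+z)) = 163×2.1×3.9/((2.1+2.85)(3.9+2.85)) = 39.954 kPa
Final effective stress: σ'_f = 24.637 + 39.954 = 64.591 kPa.
σ'_f = 64.591 > σ'_p = 52 kPa, so the stress path crosses the preconsolidation pressure — recompression up to σ'_p, then virgin compression beyond:
S_c = H/(1+e₀)·[C_r·log₁₀(σ'_p/σ'_0) + C_c·log₁₀(σ'_f/σ'_p)]
    = 3.7/2.28 × [0.025×log₁₀(52/24.637) + 0.25×log₁₀(64.591/52)]
    = 1.6228 × [0.0081104 + 0.023542] = 0.05137 m

S_c ≈ 51.4 mm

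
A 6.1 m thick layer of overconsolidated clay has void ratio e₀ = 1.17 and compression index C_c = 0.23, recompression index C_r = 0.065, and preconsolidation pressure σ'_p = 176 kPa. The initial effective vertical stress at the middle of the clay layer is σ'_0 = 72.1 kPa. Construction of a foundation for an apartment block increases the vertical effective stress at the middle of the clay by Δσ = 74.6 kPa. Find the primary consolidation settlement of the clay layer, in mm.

S_c ≈ 56.4 mm

Final effective stress: σ'_f = 72.1 + 74.6 = 146.7 kPa.
σ'_f = 146.7 ≤ σ'_p = 176 kPa, so the clay remains overconsolidated and only the recompression index applies:
S_c = C_r·H/(1+e₀)·log₁₀(σ'_f/σ'_0) = 0.065×6.1/2.17×log₁₀(146.7/72.1)
    = 0.18272 × 0.30849 = 0.05637 m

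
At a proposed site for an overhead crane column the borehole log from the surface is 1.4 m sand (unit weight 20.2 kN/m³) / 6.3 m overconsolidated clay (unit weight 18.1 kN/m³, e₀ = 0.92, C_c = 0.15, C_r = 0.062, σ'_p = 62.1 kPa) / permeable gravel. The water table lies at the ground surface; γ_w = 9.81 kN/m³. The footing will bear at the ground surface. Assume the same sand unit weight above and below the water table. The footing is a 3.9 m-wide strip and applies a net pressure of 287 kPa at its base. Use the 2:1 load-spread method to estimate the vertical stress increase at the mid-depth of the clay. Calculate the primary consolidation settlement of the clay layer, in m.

S_c ≈ 0.257 m

Mid-depth of clay below the ground surface: z = 1.4 + 6.3/2 = 4.55 m.
Total vertical stress at mid-clay: σ_v = 20.2×1.4 + 18.1×3.15 = 85.295 kPa.
Pore pressure: u = 9.81×(4.55 − 0) = 44.636 kPa.
Initial effective stress: σ'_0 = σ_v − u = 85.295 − 44.636 = 40.659 kPa.
Stress increase at mid-clay by the 2:1 spreading method:
Δσ = qB/(B+z) = 287×3.9/(3.9+4.55) = 132.46 kPa
Final effective stress: σ'_f = 40.659 + 132.46 = 173.12 kPa.
σ'_f = 173.12 > σ'_p = 62.1 kPa, so the stress path crosses the preconsolidation pressure — recompression up to σ'_p, then virgin compression beyond:
S_c = H/(1+e₀)·[C_r·log₁₀(σ'_p/σ'_0) + C_c·log₁₀(σ'_f/σ'_p)]
    = 6.3/1.92 × [0.062×log₁₀(62.1/40.659) + 0.15×log₁₀(173.12/62.1)]
    = 3.2812 × [0.011404 + 0.066788] = 0.2566 m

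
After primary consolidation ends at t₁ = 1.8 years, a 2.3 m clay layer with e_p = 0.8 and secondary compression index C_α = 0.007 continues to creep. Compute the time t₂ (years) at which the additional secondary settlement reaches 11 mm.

S_s = C_α·H/(1+e_p)·log₁₀(t₂/t₁) ⇒ log₁₀(t₂/t₁) = S_s·(1+e_p)/(C_α·H).
log₁₀(t₂/t₁) = 0.011 × (1+0.8) / (0.007×2.3) = 1.23
t₂ = t₁ × 10^1.23 = 1.8 × 16.98 = 30.56 years

t₂ ≈ 30.6 years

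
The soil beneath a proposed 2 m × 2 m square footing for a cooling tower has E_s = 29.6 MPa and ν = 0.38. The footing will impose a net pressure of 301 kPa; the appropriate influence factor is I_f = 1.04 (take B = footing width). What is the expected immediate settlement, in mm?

Immediate (elastic) settlement: S_e = q·B·(1−ν²)/E_s · I_f.
E_s = 29.6 MPa = 29600 kPa.
S_e = 301 × 2 × (1 − 0.38²) / 29600 × 1.04
    = 301 × 2 × 0.8556 / 29600 × 1.04
    = 0.0181 m = 18.1 mm

S_e ≈ 18.1 mm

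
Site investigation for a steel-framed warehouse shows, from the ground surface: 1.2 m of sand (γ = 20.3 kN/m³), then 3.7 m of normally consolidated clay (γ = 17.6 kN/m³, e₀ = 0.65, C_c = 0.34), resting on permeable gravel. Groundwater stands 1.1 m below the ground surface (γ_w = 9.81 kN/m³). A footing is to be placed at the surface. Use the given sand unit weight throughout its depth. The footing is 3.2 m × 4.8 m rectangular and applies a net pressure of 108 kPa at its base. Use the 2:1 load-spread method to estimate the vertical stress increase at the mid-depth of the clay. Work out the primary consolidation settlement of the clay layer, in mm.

S_c ≈ 212 mm

Mid-depth of clay below the ground surface: z = 1.2 + 3.7/2 = 3.05 m.
Total vertical stress at mid-clay: σ_v = 20.3×1.2 + 17.6×1.85 = 56.92 kPa.
Pore pressure: u = 9.81×(3.05 − 1.1) = 19.13 kPa.
Initial effective stress: σ'_0 = σ_v − u = 56.92 − 19.13 = 37.79 kPa.
Stress increase at mid-clay by the 2:1 spreading method:
Δσ = qBL/((B+z)(L+z)) = 108×3.2×4.8/((3.2+3.05)(4.8+3.05)) = 33.812 kPa
Final effective stress: σ'_f = σ'_0 + Δσ = 37.79 + 33.812 = 71.602 kPa.
Normally consolidated clay, so the full stress increment lies on the virgin compression line:
S_c = C_c·H/(1+e₀)·log₁₀(σ'_f/σ'_0) = 0.34×3.7/(1+0.65)×log₁₀(71.602/37.79)
    = 0.76242 × 0.27755 = 0.2116 m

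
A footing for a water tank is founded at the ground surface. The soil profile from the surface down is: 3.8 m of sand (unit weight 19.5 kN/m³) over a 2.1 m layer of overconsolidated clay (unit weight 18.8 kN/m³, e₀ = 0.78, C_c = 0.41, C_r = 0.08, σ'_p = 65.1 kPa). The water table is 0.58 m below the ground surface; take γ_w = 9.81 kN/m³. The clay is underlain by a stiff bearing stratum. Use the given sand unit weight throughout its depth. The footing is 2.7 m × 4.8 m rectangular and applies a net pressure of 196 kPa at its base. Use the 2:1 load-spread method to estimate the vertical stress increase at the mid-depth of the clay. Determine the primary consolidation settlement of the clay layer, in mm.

Mid-depth of clay below the ground surface: z = 3.8 + 2.1/2 = 4.85 m.
Total vertical stress at mid-clay: σ_v = 19.5×3.8 + 18.8×1.05 = 93.84 kPa.
Pore pressure: u = 9.81×(4.85 − 0.58) = 41.889 kPa.
Initial effective stress: σ'_0 = σ_v − u = 93.84 − 41.889 = 51.951 kPa.
Stress increase at mid-clay by the 2:1 spreading method:
Δσ = qBL/((B+z)(L+z)) = 196×2.7×4.8/((2.7+4.85)(4.8+4.85)) = 34.865 kPa
Final effective stress: σ'_f = 51.951 + 34.865 = 86.816 kPa.
σ'_f = 86.816 > σ'_p = 65.1 kPa, so the stress path crosses the preconsolidation pressure — recompression up to σ'_p, then virgin compression beyond:
S_c = H/(1+e₀)·[C_r·log₁₀(σ'_p/σ'_0) + C_c·log₁₀(σ'_f/σ'_p)]
    = 2.1/1.78 × [0.08×log₁₀(65.1/51.951) + 0.41×log₁₀(86.816/65.1)]
    = 1.1798 × [0.007839 + 0.051258] = 0.06972 m

S_c ≈ 69.7 mm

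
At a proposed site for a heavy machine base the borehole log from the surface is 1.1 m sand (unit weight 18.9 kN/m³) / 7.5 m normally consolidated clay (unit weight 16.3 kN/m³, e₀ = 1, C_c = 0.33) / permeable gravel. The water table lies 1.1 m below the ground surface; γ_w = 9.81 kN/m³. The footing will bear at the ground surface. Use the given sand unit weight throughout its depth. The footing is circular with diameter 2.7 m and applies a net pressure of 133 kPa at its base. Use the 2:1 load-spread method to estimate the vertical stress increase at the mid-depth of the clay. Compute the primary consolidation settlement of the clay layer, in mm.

Mid-depth of clay below the ground surface: z = 1.1 + 7.5/2 = 4.85 m.
Total vertical stress at mid-clay: σ_v = 18.9×1.1 + 16.3×3.75 = 81.915 kPa.
Pore pressure: u = 9.81×(4.85 − 1.1) = 36.788 kPa.
Initial effective stress: σ'_0 = σ_v − u = 81.915 − 36.788 = 45.127 kPa.
Stress increase at mid-clay by the 2:1 spreading method:
Δσ ≈ qD²/(D+z)² = 133×2.7²/(2.7+4.85)² = 17.009 kPa
Final effective stress: σ'_f = σ'_0 + Δσ = 45.127 + 17.009 = 62.136 kPa.
Normally consolidated clay, so the full stress increment lies on the virgin compression line:
S_c = C_c·H/(1+e₀)·log₁₀(σ'_f/σ'_0) = 0.33×7.5/(1+1)×log₁₀(62.136/45.127)
    = 1.2375 × 0.13891 = 0.1719 m

S_c ≈ 172 mm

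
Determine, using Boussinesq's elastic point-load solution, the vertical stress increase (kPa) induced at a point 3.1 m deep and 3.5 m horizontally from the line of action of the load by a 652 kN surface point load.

Boussinesq vertical stress below a point load on an elastic half-space:
Δσ_z = 3P/(2πz²) · [1 + (r/z)²]^(−5/2)
r/z = 3.5/3.1 = 1.129; [1+(r/z)²]^(−5/2) = 0.12814.
Δσ_z = 3×652/(2π×3.1²) × 0.12814 = 32.394 × 0.12814 = 4.151 kPa

Δσ_z ≈ 4.15 kPa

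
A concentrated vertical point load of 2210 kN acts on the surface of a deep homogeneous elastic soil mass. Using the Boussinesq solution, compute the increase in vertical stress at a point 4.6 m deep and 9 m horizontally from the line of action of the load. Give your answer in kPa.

Boussinesq vertical stress below a point load on an elastic half-space:
Δσ_z = 3P/(2πz²) · [1 + (r/z)²]^(−5/2)
r/z = 9/4.6 = 1.9565; [1+(r/z)²]^(−5/2) = 0.019525.
Δσ_z = 3×2210/(2π×4.6²) × 0.019525 = 49.868 × 0.019525 = 0.9737 kPa

Δσ_z ≈ 0.974 kPa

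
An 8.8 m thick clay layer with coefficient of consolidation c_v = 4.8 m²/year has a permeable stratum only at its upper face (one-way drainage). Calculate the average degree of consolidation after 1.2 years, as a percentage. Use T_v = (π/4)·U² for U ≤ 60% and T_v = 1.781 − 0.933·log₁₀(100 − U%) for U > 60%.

U ≈ 30.8 %

Drainage path length: H_d = H = 8.8 m (single drainage).
T_v = c_v·t/H_d² = 4.8×1.2/8.8² = 0.07438.
T_v = 0.07438 corresponds to the U ≤ 60% branch:
U = √(4T_v/π) = 0.3077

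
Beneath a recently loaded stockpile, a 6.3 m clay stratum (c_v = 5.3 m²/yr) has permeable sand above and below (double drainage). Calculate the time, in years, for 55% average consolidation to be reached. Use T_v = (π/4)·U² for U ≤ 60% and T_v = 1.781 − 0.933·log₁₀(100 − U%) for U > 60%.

t ≈ 0.445 years

Drainage path length: H_d = H/2 = 3.15 m (double drainage).
U ≤ 60%: T_v = (π/4)·U² = (π/4)×0.55² = 0.23758.
t = T_v·H_d²/c_v = 0.23758×3.15²/5.3 = 0.4448 years.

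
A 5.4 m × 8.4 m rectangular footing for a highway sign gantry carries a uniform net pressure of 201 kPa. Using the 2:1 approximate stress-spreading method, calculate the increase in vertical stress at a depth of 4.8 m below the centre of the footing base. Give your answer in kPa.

Δσ_z ≈ 67.7 kPa

By the 2:1 method the load spreads at 1 horizontal : 2 vertical, so at depth z the loaded area has grown by z in each plan dimension:
Δσ = qBL/((B+z)(L+z)) = 201×5.4×8.4/((5.4+4.8)(8.4+4.8)) = 67.717 kPa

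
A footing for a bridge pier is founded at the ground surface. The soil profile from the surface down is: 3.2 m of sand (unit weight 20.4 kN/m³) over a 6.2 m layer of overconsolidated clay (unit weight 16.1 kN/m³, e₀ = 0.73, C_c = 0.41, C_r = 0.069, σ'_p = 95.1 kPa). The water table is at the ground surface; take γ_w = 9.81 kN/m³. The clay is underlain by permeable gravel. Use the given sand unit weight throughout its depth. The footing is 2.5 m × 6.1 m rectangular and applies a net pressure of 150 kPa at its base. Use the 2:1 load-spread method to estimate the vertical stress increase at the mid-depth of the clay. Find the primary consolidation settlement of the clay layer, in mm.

Mid-depth of clay below the ground surface: z = 3.2 + 6.2/2 = 6.3 m.
Total vertical stress at mid-clay: σ_v = 20.4×3.2 + 16.1×3.1 = 115.19 kPa.
Pore pressure: u = 9.81×(6.3 − 0) = 61.803 kPa.
Initial effective stress: σ'_0 = σ_v − u = 115.19 − 61.803 = 53.387 kPa.
Stress increase at mid-clay by the 2:1 spreading method:
Δσ = qBL/((B+z)(L+z)) = 150×2.5×6.1/((2.5+6.3)(6.1+6.3)) = 20.963 kPa
Final effective stress: σ'_f = 53.387 + 20.963 = 74.35 kPa.
σ'_f = 74.35 ≤ σ'_p = 95.1 kPa, so the clay remains overconsolidated and only the recompression index applies:
S_c = C_r·H/(1+e₀)·log₁₀(σ'_f/σ'_0) = 0.069×6.2/1.73×log₁₀(74.35/53.387)
    = 0.24728 × 0.14385 = 0.03557 m

S_c ≈ 35.6 mm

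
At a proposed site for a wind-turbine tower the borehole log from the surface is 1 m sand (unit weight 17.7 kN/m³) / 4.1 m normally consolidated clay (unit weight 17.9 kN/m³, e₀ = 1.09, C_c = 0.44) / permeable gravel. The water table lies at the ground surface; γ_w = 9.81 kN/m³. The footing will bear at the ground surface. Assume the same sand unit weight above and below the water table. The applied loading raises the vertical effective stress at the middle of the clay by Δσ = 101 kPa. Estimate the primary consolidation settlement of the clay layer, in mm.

Mid-depth of clay below the ground surface: z = 1 + 4.1/2 = 3.05 m.
Total vertical stress at mid-clay: σ_v = 17.7×1 + 17.9×2.05 = 54.395 kPa.
Pore pressure: u = 9.81×(3.05 − 0) = 29.921 kPa.
Initial effective stress: σ'_0 = σ_v − u = 54.395 − 29.921 = 24.474 kPa.
Final effective stress: σ'_f = σ'_0 + Δσ = 24.474 + 101 = 125.47 kPa.
Normally consolidated clay, so the full stress increment lies on the virgin compression line:
S_c = C_c·H/(1+e₀)·log₁₀(σ'_f/σ'_0) = 0.44×4.1/(1+1.09)×log₁₀(125.47/24.474)
    = 0.86316 × 0.70983 = 0.6127 m

S_c ≈ 613 mm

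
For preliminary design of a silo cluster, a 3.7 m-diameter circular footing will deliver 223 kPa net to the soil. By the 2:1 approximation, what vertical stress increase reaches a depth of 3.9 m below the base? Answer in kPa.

Δσ_z ≈ 52.9 kPa

By the 2:1 method the load spreads at 1 horizontal : 2 vertical, so at depth z the loaded area has grown by z in each plan dimension:
Δσ ≈ qD²/(D+z)² = 223×3.7²/(3.7+3.9)² = 52.854 kPa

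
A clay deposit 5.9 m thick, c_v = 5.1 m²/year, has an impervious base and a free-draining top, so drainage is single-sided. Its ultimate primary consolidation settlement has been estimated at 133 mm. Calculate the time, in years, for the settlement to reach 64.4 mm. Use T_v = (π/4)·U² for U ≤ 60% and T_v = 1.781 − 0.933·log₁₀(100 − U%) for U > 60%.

t ≈ 1.26 years

Drainage path length: H_d = H = 5.9 m (single drainage).
U = S(t)/S_ult = 64.4/133 = 0.4842.
U ≤ 60%: T_v = (π/4)·U² = (π/4)×0.48421² = 0.18414.
t = T_v·H_d²/c_v = 0.18414×5.9²/5.1 = 1.257 years.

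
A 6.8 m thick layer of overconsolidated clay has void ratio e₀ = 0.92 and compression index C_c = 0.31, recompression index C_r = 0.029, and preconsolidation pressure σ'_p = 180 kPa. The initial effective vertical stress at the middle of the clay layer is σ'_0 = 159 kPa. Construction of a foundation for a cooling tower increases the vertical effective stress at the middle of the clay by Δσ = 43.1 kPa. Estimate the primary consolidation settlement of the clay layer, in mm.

Final effective stress: σ'_f = 159 + 43.1 = 202.1 kPa.
σ'_f = 202.1 > σ'_p = 180 kPa, so the stress path crosses the preconsolidation pressure — recompression up to σ'_p, then virgin compression beyond:
S_c = H/(1+e₀)·[C_r·log₁₀(σ'_p/σ'_0) + C_c·log₁₀(σ'_f/σ'_p)]
    = 6.8/1.92 × [0.029×log₁₀(180/159) + 0.31×log₁₀(202.1/180)]
    = 3.5417 × [0.0015624 + 0.015591] = 0.06075 m

S_c ≈ 60.8 mm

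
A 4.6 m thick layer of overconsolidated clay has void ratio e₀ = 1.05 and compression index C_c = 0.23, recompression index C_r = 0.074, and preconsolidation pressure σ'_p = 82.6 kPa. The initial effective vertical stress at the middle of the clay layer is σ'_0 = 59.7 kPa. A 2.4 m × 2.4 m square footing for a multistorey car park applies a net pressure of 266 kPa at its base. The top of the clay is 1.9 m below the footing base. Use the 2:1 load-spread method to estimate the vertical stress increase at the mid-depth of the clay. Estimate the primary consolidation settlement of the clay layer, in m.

S_c ≈ 0.0545 m

Mid-depth of clay below the footing base: z = 1.9 + 4.6/2 = 4.2 m.
Stress increase at mid-clay by the 2:1 spreading method:
Δσ = qBL/((B+z)(L+z)) = 266×2.4×2.4/((2.4+4.2)(2.4+4.2)) = 35.174 kPa
Final effective stress: σ'_f = 59.7 + 35.174 = 94.874 kPa.
σ'_f = 94.874 > σ'_p = 82.6 kPa, so the stress path crosses the preconsolidation pressure — recompression up to σ'_p, then virgin compression beyond:
S_c = H/(1+e₀)·[C_r·log₁₀(σ'_p/σ'_0) + C_c·log₁₀(σ'_f/σ'_p)]
    = 4.6/2.05 × [0.074×log₁₀(82.6/59.7) + 0.23×log₁₀(94.874/82.6)]
    = 2.2439 × [0.010434 + 0.013838] = 0.05446 m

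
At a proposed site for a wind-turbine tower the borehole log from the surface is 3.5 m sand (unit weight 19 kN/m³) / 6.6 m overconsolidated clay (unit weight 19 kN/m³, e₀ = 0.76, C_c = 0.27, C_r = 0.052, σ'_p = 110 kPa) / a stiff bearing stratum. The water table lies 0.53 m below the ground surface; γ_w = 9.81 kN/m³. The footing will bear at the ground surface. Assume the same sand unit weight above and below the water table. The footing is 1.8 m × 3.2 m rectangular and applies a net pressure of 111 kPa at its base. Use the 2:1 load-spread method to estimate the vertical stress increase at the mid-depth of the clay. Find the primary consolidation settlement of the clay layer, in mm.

S_c ≈ 8.82 mm

Mid-depth of clay below the ground surface: z = 3.5 + 6.6/2 = 6.8 m.
Total vertical stress at mid-clay: σ_v = 19×3.5 + 19×3.3 = 129.2 kPa.
Pore pressure: u = 9.81×(6.8 − 0.53) = 61.509 kPa.
Initial effective stress: σ'_0 = σ_v − u = 129.2 − 61.509 = 67.691 kPa.
Stress increase at mid-clay by the 2:1 spreading method:
Δσ = qBL/((B+z)(L+z)) = 111×1.8×3.2/((1.8+6.8)(3.2+6.8)) = 7.4344 kPa
Final effective stress: σ'_f = 67.691 + 7.4344 = 75.125 kPa.
σ'_f = 75.125 ≤ σ'_p = 110 kPa, so the clay remains overconsolidated and only the recompression index applies:
S_c = C_r·H/(1+e₀)·log₁₀(σ'_f/σ'_0) = 0.052×6.6/1.76×log₁₀(75.125/67.691)
    = 0.195 × 0.045254 = 0.008825 m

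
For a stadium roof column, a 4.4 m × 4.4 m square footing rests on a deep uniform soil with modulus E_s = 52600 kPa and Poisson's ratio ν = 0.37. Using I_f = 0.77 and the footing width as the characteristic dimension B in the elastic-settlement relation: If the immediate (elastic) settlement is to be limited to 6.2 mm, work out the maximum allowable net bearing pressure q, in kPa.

q ≈ 112 kPa

S_e = q·B·(1−ν²)/E_s · I_f  ⇒  q = S_e·E_s / (B·(1−ν²)·I_f).
q = 0.0062 × 52600 / (4.4 × 0.8631 × 0.77) = 111.5 kPa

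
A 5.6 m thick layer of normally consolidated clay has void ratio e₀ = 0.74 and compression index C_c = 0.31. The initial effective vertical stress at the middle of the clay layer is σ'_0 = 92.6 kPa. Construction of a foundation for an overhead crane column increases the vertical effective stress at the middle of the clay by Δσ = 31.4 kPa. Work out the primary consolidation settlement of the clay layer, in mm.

Final effective stress: σ'_f = σ'_0 + Δσ = 92.6 + 31.4 = 124 kPa.
Normally consolidated clay, so the full stress increment lies on the virgin compression line:
S_c = C_c·H/(1+e₀)·log₁₀(σ'_f/σ'_0) = 0.31×5.6/(1+0.74)×log₁₀(124/92.6)
    = 0.9977 × 0.12681 = 0.1265 m

S_c ≈ 127 mm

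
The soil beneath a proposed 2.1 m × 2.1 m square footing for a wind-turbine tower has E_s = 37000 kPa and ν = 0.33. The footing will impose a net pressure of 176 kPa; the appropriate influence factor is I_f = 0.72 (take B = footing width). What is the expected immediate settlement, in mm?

Immediate (elastic) settlement: S_e = q·B·(1−ν²)/E_s · I_f.
S_e = 176 × 2.1 × (1 − 0.33²) / 37000 × 0.72
    = 176 × 2.1 × 0.8911 / 37000 × 0.72
    = 0.006409 m = 6.409 mm

S_e ≈ 6.41 mm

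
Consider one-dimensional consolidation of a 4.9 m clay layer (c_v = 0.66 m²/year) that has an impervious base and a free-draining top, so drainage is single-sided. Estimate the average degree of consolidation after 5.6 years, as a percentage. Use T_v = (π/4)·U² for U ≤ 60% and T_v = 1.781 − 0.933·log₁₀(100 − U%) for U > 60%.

Drainage path length: H_d = H = 4.9 m (single drainage).
T_v = c_v·t/H_d² = 0.66×5.6/4.9² = 0.15394.
T_v = 0.15394 corresponds to the U ≤ 60% branch:
U = √(4T_v/π) = 0.4427

U ≈ 44.3 %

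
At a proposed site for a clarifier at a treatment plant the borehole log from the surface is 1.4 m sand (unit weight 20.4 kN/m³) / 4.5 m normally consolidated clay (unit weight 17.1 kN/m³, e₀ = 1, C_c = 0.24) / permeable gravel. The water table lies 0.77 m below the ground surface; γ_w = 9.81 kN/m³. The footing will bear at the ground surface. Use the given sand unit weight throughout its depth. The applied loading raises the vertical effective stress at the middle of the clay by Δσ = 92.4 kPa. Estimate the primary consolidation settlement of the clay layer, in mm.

S_c ≈ 286 mm

Mid-depth of clay below the ground surface: z = 1.4 + 4.5/2 = 3.65 m.
Total vertical stress at mid-clay: σ_v = 20.4×1.4 + 17.1×2.25 = 67.035 kPa.
Pore pressure: u = 9.81×(3.65 − 0.77) = 28.253 kPa.
Initial effective stress: σ'_0 = σ_v − u = 67.035 − 28.253 = 38.782 kPa.
Final effective stress: σ'_f = σ'_0 + Δσ = 38.782 + 92.4 = 131.18 kPa.
Normally consolidated clay, so the full stress increment lies on the virgin compression line:
S_c = C_c·H/(1+e₀)·log₁₀(σ'_f/σ'_0) = 0.24×4.5/(1+1)×log₁₀(131.18/38.782)
    = 0.54 × 0.52924 = 0.2858 m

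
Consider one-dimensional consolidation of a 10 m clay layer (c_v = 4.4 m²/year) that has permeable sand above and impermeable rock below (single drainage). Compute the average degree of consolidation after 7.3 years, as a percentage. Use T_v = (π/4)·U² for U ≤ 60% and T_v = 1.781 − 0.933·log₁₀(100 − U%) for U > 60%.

Drainage path length: H_d = H = 10 m (single drainage).
T_v = c_v·t/H_d² = 4.4×7.3/10² = 0.3212.
T_v = 0.3212 corresponds to the U > 60% branch:
U = 1 − 10^((1.781 − T_v)/0.933)/100 = 0.633

U ≈ 63.3 %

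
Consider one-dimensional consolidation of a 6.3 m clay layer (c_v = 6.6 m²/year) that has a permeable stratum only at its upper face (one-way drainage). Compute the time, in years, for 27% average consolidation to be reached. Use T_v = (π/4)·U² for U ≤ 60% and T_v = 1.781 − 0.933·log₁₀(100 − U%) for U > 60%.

t ≈ 0.344 years

Drainage path length: H_d = H = 6.3 m (single drainage).
U ≤ 60%: T_v = (π/4)·U² = (π/4)×0.27² = 0.057256.
t = T_v·H_d²/c_v = 0.057256×6.3²/6.6 = 0.3443 years.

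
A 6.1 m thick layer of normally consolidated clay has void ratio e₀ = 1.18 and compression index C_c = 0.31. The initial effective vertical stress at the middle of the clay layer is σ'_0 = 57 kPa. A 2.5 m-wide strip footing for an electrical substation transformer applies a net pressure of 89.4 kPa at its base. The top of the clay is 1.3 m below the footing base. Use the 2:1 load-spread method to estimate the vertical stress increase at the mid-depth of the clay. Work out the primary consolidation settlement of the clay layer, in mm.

Mid-depth of clay below the footing base: z = 1.3 + 6.1/2 = 4.35 m.
Stress increase at mid-clay by the 2:1 spreading method:
Δσ = qB/(B+z) = 89.4×2.5/(2.5+4.35) = 32.628 kPa
Final effective stress: σ'_f = σ'_0 + Δσ = 57 + 32.628 = 89.628 kPa.
Normally consolidated clay, so the full stress increment lies on the virgin compression line:
S_c = C_c·H/(1+e₀)·log₁₀(σ'_f/σ'_0) = 0.31×6.1/(1+1.18)×log₁₀(89.628/57)
    = 0.86743 × 0.19657 = 0.1705 m

S_c ≈ 171 mm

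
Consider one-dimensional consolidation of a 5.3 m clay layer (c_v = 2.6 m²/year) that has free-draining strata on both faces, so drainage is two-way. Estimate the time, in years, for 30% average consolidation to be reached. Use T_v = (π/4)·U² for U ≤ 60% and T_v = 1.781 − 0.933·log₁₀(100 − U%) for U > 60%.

Drainage path length: H_d = H/2 = 2.65 m (double drainage).
U ≤ 60%: T_v = (π/4)·U² = (π/4)×0.3² = 0.070686.
t = T_v·H_d²/c_v = 0.070686×2.65²/2.6 = 0.1909 years.

t ≈ 0.191 years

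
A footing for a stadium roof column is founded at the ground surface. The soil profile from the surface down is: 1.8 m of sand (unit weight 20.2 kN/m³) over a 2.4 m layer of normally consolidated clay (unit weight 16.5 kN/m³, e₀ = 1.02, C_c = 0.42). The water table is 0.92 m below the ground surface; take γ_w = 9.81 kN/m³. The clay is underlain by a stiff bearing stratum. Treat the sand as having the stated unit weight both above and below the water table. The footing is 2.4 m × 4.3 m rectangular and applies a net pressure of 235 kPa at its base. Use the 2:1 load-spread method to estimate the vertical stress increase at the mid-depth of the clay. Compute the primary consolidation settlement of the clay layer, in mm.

S_c ≈ 217 mm

Mid-depth of clay below the ground surface: z = 1.8 + 2.4/2 = 3 m.
Total vertical stress at mid-clay: σ_v = 20.2×1.8 + 16.5×1.2 = 56.16 kPa.
Pore pressure: u = 9.81×(3 − 0.92) = 20.405 kPa.
Initial effective stress: σ'_0 = σ_v − u = 56.16 − 20.405 = 35.755 kPa.
Stress increase at mid-clay by the 2:1 spreading method:
Δσ = qBL/((B+z)(L+z)) = 235×2.4×4.3/((2.4+3)(4.3+3)) = 61.522 kPa
Final effective stress: σ'_f = σ'_0 + Δσ = 35.755 + 61.522 = 97.277 kPa.
Normally consolidated clay, so the full stress increment lies on the virgin compression line:
S_c = C_c·H/(1+e₀)·log₁₀(σ'_f/σ'_0) = 0.42×2.4/(1+1.02)×log₁₀(97.277/35.755)
    = 0.49901 × 0.43467 = 0.2169 m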